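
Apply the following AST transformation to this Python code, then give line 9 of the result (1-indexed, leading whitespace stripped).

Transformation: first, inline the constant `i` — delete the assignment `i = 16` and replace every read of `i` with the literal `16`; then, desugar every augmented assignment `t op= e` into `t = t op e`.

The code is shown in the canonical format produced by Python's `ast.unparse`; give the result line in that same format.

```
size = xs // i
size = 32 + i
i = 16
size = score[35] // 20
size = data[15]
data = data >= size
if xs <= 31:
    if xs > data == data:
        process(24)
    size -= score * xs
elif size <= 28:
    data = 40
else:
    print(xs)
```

size = size - score * xs

Transformed code:
size = xs // 16
size = 32 + 16
size = score[35] // 20
size = data[15]
data = data >= size
if xs <= 31:
    if xs > data == data:
        process(24)
    size = size - score * xs
elif size <= 28:
    data = 40
else:
    print(xs)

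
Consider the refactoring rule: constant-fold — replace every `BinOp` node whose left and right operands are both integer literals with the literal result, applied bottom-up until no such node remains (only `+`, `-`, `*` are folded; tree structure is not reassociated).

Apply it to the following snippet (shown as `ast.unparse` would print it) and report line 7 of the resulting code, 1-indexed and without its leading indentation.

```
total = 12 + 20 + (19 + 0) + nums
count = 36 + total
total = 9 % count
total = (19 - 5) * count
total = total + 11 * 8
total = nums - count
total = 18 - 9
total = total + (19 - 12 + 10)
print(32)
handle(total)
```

Transformed code:
total = 51 + nums
count = 36 + total
total = 9 % count
total = 14 * count
total = total + 88
total = nums - count
total = 9
total = total + 17
print(32)
handle(total)

total = 9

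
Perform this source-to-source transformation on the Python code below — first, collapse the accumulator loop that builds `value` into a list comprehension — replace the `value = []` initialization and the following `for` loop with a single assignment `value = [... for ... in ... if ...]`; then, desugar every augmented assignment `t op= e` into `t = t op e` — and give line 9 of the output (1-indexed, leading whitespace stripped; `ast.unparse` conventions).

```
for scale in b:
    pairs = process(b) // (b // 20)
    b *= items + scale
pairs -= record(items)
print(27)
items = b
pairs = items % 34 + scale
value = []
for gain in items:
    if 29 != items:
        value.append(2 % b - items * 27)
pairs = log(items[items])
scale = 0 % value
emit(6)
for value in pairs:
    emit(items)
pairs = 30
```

Transformed code:
for scale in b:
    pairs = process(b) // (b // 20)
    b = b * (items + scale)
pairs = pairs - record(items)
print(27)
items = b
pairs = items % 34 + scale
value = [2 % b - items * 27 for gain in items if 29 != items]
pairs = log(items[items])
scale = 0 % value
emit(6)
for value in pairs:
    emit(items)
pairs = 30

pairs = log(items[items])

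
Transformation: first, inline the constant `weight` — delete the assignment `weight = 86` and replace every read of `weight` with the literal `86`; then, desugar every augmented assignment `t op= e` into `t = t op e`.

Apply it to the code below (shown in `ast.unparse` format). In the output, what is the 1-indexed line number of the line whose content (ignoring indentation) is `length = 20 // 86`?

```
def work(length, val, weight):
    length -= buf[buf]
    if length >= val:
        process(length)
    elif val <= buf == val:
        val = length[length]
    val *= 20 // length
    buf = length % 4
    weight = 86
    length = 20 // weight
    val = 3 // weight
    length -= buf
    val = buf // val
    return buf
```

9

Transformed code:
def work(length, val, weight):
    length = length - buf[buf]
    if length >= val:
        process(length)
    elif val <= buf == val:
        val = length[length]
    val = val * (20 // length)
    buf = length % 4
    length = 20 // 86
    val = 3 // 86
    length = length - buf
    val = buf // val
    return buf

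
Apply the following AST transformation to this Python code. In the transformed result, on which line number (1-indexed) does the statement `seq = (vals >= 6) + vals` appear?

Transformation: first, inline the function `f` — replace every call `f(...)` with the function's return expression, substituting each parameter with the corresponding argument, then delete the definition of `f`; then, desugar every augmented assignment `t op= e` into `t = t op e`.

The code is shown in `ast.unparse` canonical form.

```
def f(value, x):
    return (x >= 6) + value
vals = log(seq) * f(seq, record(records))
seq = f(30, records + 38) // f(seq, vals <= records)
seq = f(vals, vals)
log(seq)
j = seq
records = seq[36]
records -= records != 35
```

3

Transformed code:
vals = log(seq) * ((record(records) >= 6) + seq)
seq = ((records + 38 >= 6) + 30) // (((vals <= records) >= 6) + seq)
seq = (vals >= 6) + vals
log(seq)
j = seq
records = seq[36]
records = records - (records != 35)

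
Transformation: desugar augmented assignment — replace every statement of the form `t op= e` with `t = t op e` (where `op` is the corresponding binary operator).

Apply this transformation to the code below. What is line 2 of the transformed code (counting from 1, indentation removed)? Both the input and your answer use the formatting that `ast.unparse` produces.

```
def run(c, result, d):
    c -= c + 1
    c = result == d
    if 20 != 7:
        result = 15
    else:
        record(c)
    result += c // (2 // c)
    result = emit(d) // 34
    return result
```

Transformed code:
def run(c, result, d):
    c = c - (c + 1)
    c = result == d
    if 20 != 7:
        result = 15
    else:
        record(c)
    result = result + c // (2 // c)
    result = emit(d) // 34
    return result

c = c - (c + 1)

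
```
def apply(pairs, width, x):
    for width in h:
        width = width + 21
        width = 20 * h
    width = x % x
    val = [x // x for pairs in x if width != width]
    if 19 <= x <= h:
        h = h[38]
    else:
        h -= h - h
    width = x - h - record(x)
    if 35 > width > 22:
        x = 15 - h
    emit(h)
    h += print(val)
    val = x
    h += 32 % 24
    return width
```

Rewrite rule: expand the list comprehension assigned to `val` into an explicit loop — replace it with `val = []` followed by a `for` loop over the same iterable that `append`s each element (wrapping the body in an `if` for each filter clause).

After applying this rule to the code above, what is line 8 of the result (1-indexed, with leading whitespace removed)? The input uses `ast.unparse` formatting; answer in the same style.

if width != width:

Transformed code:
def apply(pairs, width, x):
    for width in h:
        width = width + 21
        width = 20 * h
    width = x % x
    val = []
    for pairs in x:
        if width != width:
            val.append(x // x)
    if 19 <= x <= h:
        h = h[38]
    else:
        h -= h - h
    width = x - h - record(x)
    if 35 > width > 22:
        x = 15 - h
    emit(h)
    h += print(val)
    val = x
    h += 32 % 24
    return width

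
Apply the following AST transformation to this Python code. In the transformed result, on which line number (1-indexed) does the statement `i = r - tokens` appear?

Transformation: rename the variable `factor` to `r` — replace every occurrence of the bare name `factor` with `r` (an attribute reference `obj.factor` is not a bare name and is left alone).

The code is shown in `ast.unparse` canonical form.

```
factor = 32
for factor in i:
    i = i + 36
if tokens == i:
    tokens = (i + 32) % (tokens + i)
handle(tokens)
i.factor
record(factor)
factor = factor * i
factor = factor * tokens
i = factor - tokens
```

11

Transformed code:
r = 32
for r in i:
    i = i + 36
if tokens == i:
    tokens = (i + 32) % (tokens + i)
handle(tokens)
i.factor
record(r)
r = r * i
r = r * tokens
i = r - tokens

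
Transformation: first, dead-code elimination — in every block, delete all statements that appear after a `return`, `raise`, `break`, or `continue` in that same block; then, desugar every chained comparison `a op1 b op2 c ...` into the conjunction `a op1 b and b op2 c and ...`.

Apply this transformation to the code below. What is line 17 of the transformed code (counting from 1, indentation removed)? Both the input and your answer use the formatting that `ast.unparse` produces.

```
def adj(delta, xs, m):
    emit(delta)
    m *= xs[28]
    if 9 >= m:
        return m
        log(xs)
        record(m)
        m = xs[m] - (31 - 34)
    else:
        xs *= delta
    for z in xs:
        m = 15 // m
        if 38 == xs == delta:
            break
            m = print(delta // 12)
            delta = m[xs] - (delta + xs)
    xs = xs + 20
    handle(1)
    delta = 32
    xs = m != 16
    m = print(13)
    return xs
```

Transformed code:
def adj(delta, xs, m):
    emit(delta)
    m *= xs[28]
    if 9 >= m:
        return m
    else:
        xs *= delta
    for z in xs:
        m = 15 // m
        if 38 == xs and xs == delta:
            break
    xs = xs + 20
    handle(1)
    delta = 32
    xs = m != 16
    m = print(13)
    return xs

return xs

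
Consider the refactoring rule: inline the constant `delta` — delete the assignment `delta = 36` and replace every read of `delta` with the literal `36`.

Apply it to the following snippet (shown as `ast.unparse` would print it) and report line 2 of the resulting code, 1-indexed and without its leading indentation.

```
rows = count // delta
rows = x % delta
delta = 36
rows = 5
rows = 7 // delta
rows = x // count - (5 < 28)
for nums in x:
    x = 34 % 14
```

rows = x % 36

Transformed code:
rows = count // 36
rows = x % 36
rows = 5
rows = 7 // 36
rows = x // count - (5 < 28)
for nums in x:
    x = 34 % 14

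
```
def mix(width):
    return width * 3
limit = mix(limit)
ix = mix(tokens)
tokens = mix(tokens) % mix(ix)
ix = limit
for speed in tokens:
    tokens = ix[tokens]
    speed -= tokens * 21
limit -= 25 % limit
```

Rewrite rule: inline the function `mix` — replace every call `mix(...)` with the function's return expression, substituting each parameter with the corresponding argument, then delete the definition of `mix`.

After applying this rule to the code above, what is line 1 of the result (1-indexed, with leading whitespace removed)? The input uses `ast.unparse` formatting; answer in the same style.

limit = limit * 3

Transformed code:
limit = limit * 3
ix = tokens * 3
tokens = tokens * 3 % (ix * 3)
ix = limit
for speed in tokens:
    tokens = ix[tokens]
    speed -= tokens * 21
limit -= 25 % limit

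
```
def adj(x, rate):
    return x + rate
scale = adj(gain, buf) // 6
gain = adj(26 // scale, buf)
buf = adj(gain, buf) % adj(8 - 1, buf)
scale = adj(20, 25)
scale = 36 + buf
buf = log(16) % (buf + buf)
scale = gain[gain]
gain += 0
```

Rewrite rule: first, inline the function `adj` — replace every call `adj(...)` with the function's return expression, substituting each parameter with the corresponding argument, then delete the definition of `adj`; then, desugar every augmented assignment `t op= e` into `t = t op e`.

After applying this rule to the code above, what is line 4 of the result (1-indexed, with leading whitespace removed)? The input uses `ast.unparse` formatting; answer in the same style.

scale = 20 + 25

Transformed code:
scale = (gain + buf) // 6
gain = 26 // scale + buf
buf = (gain + buf) % (8 - 1 + buf)
scale = 20 + 25
scale = 36 + buf
buf = log(16) % (buf + buf)
scale = gain[gain]
gain = gain + 0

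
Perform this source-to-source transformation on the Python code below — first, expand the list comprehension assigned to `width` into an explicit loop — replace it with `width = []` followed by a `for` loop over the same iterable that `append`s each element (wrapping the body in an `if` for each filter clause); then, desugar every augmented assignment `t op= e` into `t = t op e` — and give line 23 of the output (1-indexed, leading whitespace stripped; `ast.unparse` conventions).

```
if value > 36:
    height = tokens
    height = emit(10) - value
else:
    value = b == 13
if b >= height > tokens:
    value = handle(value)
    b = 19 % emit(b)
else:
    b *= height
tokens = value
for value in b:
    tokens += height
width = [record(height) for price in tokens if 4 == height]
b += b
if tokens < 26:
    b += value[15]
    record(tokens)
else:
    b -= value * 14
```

Transformed code:
if value > 36:
    height = tokens
    height = emit(10) - value
else:
    value = b == 13
if b >= height > tokens:
    value = handle(value)
    b = 19 % emit(b)
else:
    b = b * height
tokens = value
for value in b:
    tokens = tokens + height
width = []
for price in tokens:
    if 4 == height:
        width.append(record(height))
b = b + b
if tokens < 26:
    b = b + value[15]
    record(tokens)
else:
    b = b - value * 14

b = b - value * 14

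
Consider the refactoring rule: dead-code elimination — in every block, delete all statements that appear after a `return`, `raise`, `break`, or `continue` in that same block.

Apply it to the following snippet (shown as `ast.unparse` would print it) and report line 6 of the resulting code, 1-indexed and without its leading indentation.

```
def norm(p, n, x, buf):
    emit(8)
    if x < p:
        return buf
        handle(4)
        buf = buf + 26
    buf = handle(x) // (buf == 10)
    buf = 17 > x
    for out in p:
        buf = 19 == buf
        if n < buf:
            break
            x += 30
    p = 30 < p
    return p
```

Transformed code:
def norm(p, n, x, buf):
    emit(8)
    if x < p:
        return buf
    buf = handle(x) // (buf == 10)
    buf = 17 > x
    for out in p:
        buf = 19 == buf
        if n < buf:
            break
    p = 30 < p
    return p

buf = 17 > x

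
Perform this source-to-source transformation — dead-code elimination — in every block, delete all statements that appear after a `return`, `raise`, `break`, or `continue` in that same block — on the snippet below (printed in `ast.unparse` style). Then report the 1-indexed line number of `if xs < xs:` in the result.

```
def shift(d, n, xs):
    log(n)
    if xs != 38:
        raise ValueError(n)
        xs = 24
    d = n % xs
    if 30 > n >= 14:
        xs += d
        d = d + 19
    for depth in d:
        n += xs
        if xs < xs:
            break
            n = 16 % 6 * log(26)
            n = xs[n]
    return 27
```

Transformed code:
def shift(d, n, xs):
    log(n)
    if xs != 38:
        raise ValueError(n)
    d = n % xs
    if 30 > n >= 14:
        xs += d
        d = d + 19
    for depth in d:
        n += xs
        if xs < xs:
            break
    return 27

11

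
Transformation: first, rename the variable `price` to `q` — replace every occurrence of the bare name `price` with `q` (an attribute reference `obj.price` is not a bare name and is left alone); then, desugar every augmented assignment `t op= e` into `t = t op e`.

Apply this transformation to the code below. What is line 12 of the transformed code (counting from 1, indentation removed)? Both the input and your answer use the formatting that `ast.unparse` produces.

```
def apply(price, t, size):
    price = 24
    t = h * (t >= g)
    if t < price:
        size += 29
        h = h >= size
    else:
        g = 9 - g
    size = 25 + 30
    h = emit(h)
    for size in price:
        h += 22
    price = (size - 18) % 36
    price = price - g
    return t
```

h = h + 22

Transformed code:
def apply(q, t, size):
    q = 24
    t = h * (t >= g)
    if t < q:
        size = size + 29
        h = h >= size
    else:
        g = 9 - g
    size = 25 + 30
    h = emit(h)
    for size in q:
        h = h + 22
    q = (size - 18) % 36
    q = q - g
    return t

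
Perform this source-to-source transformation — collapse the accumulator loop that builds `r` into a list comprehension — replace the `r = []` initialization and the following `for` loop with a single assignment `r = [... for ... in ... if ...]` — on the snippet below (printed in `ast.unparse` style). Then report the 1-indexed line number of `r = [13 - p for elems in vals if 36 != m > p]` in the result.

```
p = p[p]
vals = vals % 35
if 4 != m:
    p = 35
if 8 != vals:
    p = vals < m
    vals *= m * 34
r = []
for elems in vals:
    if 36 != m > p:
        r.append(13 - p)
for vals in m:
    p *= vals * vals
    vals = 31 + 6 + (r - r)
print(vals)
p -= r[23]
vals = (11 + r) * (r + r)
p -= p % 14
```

Transformed code:
p = p[p]
vals = vals % 35
if 4 != m:
    p = 35
if 8 != vals:
    p = vals < m
    vals *= m * 34
r = [13 - p for elems in vals if 36 != m > p]
for vals in m:
    p *= vals * vals
    vals = 31 + 6 + (r - r)
print(vals)
p -= r[23]
vals = (11 + r) * (r + r)
p -= p % 14

8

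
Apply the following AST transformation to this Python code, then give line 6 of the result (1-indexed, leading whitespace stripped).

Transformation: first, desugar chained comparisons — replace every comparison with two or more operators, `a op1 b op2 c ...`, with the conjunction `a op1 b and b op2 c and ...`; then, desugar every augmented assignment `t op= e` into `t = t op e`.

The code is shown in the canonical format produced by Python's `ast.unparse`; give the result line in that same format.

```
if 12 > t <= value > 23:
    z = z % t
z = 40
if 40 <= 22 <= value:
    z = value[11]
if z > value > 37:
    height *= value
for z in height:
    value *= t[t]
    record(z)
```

if z > value and value > 37:

Transformed code:
if 12 > t and t <= value and (value > 23):
    z = z % t
z = 40
if 40 <= 22 and 22 <= value:
    z = value[11]
if z > value and value > 37:
    height = height * value
for z in height:
    value = value * t[t]
    record(z)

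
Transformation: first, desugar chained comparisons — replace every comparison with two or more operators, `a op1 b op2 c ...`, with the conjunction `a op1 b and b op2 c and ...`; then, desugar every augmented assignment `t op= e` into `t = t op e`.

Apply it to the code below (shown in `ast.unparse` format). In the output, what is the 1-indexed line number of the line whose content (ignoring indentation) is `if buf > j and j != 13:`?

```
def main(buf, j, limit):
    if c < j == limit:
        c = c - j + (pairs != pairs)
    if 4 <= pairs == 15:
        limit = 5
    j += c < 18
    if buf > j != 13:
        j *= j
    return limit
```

7

Transformed code:
def main(buf, j, limit):
    if c < j and j == limit:
        c = c - j + (pairs != pairs)
    if 4 <= pairs and pairs == 15:
        limit = 5
    j = j + (c < 18)
    if buf > j and j != 13:
        j = j * j
    return limit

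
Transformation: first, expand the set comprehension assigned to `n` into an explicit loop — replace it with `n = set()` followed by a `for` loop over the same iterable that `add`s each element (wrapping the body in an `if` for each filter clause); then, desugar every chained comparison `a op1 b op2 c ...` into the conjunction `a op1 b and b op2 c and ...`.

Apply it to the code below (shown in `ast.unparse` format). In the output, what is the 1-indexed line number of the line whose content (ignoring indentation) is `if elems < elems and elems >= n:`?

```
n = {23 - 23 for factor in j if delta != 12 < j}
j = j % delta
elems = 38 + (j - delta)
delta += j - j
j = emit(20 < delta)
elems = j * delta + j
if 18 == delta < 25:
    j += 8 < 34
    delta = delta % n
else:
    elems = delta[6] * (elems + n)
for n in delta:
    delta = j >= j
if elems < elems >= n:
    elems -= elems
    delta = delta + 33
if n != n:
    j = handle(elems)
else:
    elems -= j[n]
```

Transformed code:
n = set()
for factor in j:
    if delta != 12 and 12 < j:
        n.add(23 - 23)
j = j % delta
elems = 38 + (j - delta)
delta += j - j
j = emit(20 < delta)
elems = j * delta + j
if 18 == delta and delta < 25:
    j += 8 < 34
    delta = delta % n
else:
    elems = delta[6] * (elems + n)
for n in delta:
    delta = j >= j
if elems < elems and elems >= n:
    elems -= elems
    delta = delta + 33
if n != n:
    j = handle(elems)
else:
    elems -= j[n]

17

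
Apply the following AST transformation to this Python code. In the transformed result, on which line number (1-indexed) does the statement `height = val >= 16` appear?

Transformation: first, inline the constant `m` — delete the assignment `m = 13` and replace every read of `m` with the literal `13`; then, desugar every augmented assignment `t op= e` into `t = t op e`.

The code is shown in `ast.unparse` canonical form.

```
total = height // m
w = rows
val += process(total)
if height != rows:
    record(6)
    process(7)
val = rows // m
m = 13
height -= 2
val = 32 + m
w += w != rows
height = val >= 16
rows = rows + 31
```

Transformed code:
total = height // 13
w = rows
val = val + process(total)
if height != rows:
    record(6)
    process(7)
val = rows // 13
height = height - 2
val = 32 + 13
w = w + (w != rows)
height = val >= 16
rows = rows + 31

11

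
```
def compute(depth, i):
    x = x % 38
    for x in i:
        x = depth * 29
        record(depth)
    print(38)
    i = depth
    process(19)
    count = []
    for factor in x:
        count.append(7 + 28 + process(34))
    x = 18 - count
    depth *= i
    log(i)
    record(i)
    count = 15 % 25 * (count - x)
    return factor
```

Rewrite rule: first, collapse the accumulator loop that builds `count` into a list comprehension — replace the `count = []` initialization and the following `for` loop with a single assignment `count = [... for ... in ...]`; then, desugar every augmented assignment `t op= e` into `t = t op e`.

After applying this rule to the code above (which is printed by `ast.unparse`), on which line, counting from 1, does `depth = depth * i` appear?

11

Transformed code:
def compute(depth, i):
    x = x % 38
    for x in i:
        x = depth * 29
        record(depth)
    print(38)
    i = depth
    process(19)
    count = [7 + 28 + process(34) for factor in x]
    x = 18 - count
    depth = depth * i
    log(i)
    record(i)
    count = 15 % 25 * (count - x)
    return factor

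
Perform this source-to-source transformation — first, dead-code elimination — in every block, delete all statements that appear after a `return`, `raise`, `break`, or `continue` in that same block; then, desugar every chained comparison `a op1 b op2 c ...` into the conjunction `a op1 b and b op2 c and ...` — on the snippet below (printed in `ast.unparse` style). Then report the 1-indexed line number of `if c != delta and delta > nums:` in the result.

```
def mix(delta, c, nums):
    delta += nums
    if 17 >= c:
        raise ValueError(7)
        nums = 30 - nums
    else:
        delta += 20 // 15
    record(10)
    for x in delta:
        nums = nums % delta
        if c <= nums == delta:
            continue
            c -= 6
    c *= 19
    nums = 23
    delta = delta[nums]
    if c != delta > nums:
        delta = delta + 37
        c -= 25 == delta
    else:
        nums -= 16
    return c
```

15

Transformed code:
def mix(delta, c, nums):
    delta += nums
    if 17 >= c:
        raise ValueError(7)
    else:
        delta += 20 // 15
    record(10)
    for x in delta:
        nums = nums % delta
        if c <= nums and nums == delta:
            continue
    c *= 19
    nums = 23
    delta = delta[nums]
    if c != delta and delta > nums:
        delta = delta + 37
        c -= 25 == delta
    else:
        nums -= 16
    return c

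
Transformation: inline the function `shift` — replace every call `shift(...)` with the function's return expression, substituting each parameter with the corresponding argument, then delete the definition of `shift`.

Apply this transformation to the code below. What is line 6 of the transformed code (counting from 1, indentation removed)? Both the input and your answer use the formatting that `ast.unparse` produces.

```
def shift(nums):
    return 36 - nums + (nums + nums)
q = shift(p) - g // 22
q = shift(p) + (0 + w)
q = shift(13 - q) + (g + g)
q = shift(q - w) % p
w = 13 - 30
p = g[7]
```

p = g[7]

Transformed code:
q = 36 - p + (p + p) - g // 22
q = 36 - p + (p + p) + (0 + w)
q = 36 - (13 - q) + (13 - q + (13 - q)) + (g + g)
q = (36 - (q - w) + (q - w + (q - w))) % p
w = 13 - 30
p = g[7]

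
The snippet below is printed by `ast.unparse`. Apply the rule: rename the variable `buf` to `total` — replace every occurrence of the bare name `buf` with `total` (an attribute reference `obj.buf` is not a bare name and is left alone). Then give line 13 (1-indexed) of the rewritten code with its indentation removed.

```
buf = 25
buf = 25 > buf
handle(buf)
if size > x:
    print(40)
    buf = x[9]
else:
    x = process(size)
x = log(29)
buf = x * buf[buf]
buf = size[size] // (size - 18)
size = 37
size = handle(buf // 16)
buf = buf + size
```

Transformed code:
total = 25
total = 25 > total
handle(total)
if size > x:
    print(40)
    total = x[9]
else:
    x = process(size)
x = log(29)
total = x * total[total]
total = size[size] // (size - 18)
size = 37
size = handle(total // 16)
total = total + size

size = handle(total // 16)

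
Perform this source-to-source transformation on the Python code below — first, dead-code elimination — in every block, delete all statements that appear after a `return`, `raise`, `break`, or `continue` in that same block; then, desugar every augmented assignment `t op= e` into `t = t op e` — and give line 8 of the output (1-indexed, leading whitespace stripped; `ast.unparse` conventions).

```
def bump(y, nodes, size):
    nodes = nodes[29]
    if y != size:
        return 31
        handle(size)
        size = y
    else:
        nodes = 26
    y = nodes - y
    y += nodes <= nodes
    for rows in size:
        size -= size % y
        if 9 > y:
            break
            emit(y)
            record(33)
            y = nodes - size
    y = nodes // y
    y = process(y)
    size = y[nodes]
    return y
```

Transformed code:
def bump(y, nodes, size):
    nodes = nodes[29]
    if y != size:
        return 31
    else:
        nodes = 26
    y = nodes - y
    y = y + (nodes <= nodes)
    for rows in size:
        size = size - size % y
        if 9 > y:
            break
    y = nodes // y
    y = process(y)
    size = y[nodes]
    return y

y = y + (nodes <= nodes)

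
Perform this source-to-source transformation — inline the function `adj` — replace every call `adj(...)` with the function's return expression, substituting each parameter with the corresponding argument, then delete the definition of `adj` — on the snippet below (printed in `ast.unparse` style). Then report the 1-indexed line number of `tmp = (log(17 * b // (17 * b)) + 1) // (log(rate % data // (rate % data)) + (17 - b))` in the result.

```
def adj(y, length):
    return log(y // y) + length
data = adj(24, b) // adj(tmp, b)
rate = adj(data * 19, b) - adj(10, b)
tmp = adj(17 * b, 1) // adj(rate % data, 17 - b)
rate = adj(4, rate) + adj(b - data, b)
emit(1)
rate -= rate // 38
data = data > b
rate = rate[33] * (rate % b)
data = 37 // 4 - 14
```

Transformed code:
data = (log(24 // 24) + b) // (log(tmp // tmp) + b)
rate = log(data * 19 // (data * 19)) + b - (log(10 // 10) + b)
tmp = (log(17 * b // (17 * b)) + 1) // (log(rate % data // (rate % data)) + (17 - b))
rate = log(4 // 4) + rate + (log((b - data) // (b - data)) + b)
emit(1)
rate -= rate // 38
data = data > b
rate = rate[33] * (rate % b)
data = 37 // 4 - 14

3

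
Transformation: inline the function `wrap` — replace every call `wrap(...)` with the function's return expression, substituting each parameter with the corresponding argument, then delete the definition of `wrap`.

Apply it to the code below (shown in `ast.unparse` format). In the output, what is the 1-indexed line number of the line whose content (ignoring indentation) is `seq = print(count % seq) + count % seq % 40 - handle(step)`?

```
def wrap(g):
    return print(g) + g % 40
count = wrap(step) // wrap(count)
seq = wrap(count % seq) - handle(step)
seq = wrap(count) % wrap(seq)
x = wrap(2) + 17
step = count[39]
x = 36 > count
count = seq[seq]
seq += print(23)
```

Transformed code:
count = (print(step) + step % 40) // (print(count) + count % 40)
seq = print(count % seq) + count % seq % 40 - handle(step)
seq = (print(count) + count % 40) % (print(seq) + seq % 40)
x = print(2) + 2 % 40 + 17
step = count[39]
x = 36 > count
count = seq[seq]
seq += print(23)

2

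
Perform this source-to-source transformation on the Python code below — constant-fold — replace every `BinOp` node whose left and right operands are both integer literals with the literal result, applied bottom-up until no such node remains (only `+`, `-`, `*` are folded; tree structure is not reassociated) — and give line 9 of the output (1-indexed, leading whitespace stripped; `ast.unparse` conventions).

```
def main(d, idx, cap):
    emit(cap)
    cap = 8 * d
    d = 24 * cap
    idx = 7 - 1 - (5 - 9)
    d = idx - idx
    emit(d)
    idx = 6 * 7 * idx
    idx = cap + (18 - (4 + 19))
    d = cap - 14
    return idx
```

Transformed code:
def main(d, idx, cap):
    emit(cap)
    cap = 8 * d
    d = 24 * cap
    idx = 10
    d = idx - idx
    emit(d)
    idx = 42 * idx
    idx = cap + -5
    d = cap - 14
    return idx

idx = cap + -5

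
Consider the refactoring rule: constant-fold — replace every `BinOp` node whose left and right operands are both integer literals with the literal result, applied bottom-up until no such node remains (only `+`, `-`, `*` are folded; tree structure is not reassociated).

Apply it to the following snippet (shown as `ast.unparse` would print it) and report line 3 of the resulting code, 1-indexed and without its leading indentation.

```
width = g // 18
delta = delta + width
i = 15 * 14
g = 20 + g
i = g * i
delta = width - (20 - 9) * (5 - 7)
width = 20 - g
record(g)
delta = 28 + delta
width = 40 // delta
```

i = 210

Transformed code:
width = g // 18
delta = delta + width
i = 210
g = 20 + g
i = g * i
delta = width - -22
width = 20 - g
record(g)
delta = 28 + delta
width = 40 // delta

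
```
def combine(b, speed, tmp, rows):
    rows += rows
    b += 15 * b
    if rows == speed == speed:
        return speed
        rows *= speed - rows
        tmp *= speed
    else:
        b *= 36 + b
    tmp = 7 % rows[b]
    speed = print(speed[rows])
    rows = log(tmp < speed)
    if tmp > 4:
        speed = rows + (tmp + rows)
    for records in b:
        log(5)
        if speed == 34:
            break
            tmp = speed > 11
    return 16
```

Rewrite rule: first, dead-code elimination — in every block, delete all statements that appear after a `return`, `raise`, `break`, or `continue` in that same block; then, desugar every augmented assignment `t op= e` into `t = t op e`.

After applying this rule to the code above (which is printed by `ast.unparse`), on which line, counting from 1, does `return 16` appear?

Transformed code:
def combine(b, speed, tmp, rows):
    rows = rows + rows
    b = b + 15 * b
    if rows == speed == speed:
        return speed
    else:
        b = b * (36 + b)
    tmp = 7 % rows[b]
    speed = print(speed[rows])
    rows = log(tmp < speed)
    if tmp > 4:
        speed = rows + (tmp + rows)
    for records in b:
        log(5)
        if speed == 34:
            break
    return 16

17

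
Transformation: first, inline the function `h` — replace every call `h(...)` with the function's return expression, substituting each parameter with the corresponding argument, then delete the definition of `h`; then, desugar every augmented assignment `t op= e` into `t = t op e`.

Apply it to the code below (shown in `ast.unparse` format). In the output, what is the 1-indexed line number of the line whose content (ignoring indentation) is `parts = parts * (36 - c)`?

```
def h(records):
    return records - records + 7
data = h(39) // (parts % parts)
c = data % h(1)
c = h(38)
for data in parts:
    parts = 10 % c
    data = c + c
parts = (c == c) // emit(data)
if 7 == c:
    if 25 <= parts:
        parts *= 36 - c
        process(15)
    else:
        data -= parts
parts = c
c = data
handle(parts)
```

Transformed code:
data = (39 - 39 + 7) // (parts % parts)
c = data % (1 - 1 + 7)
c = 38 - 38 + 7
for data in parts:
    parts = 10 % c
    data = c + c
parts = (c == c) // emit(data)
if 7 == c:
    if 25 <= parts:
        parts = parts * (36 - c)
        process(15)
    else:
        data = data - parts
parts = c
c = data
handle(parts)

10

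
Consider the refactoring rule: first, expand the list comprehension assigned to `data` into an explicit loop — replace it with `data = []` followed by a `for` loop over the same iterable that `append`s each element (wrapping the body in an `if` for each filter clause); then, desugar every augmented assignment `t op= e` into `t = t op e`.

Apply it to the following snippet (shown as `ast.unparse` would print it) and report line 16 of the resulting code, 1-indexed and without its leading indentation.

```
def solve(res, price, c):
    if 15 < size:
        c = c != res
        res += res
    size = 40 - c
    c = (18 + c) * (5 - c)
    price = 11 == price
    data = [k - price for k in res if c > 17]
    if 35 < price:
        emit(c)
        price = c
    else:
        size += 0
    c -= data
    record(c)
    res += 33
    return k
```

Transformed code:
def solve(res, price, c):
    if 15 < size:
        c = c != res
        res = res + res
    size = 40 - c
    c = (18 + c) * (5 - c)
    price = 11 == price
    data = []
    for k in res:
        if c > 17:
            data.append(k - price)
    if 35 < price:
        emit(c)
        price = c
    else:
        size = size + 0
    c = c - data
    record(c)
    res = res + 33
    return k

size = size + 0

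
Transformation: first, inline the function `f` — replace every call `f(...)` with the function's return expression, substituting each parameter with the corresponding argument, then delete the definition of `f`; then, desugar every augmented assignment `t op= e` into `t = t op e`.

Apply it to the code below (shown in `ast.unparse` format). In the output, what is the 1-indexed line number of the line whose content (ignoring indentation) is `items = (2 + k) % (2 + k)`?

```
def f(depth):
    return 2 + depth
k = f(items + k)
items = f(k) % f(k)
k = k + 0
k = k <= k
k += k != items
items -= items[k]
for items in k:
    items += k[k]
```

Transformed code:
k = 2 + (items + k)
items = (2 + k) % (2 + k)
k = k + 0
k = k <= k
k = k + (k != items)
items = items - items[k]
for items in k:
    items = items + k[k]

2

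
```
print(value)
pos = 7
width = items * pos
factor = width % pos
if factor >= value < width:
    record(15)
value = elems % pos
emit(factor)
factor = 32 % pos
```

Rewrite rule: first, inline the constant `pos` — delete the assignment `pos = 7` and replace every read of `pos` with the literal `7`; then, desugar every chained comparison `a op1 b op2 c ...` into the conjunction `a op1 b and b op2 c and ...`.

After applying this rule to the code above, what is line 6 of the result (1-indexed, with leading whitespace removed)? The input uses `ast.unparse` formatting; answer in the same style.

value = elems % 7

Transformed code:
print(value)
width = items * 7
factor = width % 7
if factor >= value and value < width:
    record(15)
value = elems % 7
emit(factor)
factor = 32 % 7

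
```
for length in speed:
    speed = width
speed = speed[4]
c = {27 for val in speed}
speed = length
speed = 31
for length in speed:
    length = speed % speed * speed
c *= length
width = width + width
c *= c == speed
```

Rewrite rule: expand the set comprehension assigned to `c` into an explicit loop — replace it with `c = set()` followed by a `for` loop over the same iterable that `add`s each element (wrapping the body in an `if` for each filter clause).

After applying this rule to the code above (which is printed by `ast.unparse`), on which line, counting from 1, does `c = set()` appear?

Transformed code:
for length in speed:
    speed = width
speed = speed[4]
c = set()
for val in speed:
    c.add(27)
speed = length
speed = 31
for length in speed:
    length = speed % speed * speed
c *= length
width = width + width
c *= c == speed

4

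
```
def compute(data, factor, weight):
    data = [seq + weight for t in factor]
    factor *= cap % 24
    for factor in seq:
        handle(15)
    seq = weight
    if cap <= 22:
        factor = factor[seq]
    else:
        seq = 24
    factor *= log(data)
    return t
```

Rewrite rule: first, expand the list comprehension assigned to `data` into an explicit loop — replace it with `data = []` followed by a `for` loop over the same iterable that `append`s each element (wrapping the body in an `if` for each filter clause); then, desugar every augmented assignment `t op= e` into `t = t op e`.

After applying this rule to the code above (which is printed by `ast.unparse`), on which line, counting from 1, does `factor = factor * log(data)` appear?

13

Transformed code:
def compute(data, factor, weight):
    data = []
    for t in factor:
        data.append(seq + weight)
    factor = factor * (cap % 24)
    for factor in seq:
        handle(15)
    seq = weight
    if cap <= 22:
        factor = factor[seq]
    else:
        seq = 24
    factor = factor * log(data)
    return t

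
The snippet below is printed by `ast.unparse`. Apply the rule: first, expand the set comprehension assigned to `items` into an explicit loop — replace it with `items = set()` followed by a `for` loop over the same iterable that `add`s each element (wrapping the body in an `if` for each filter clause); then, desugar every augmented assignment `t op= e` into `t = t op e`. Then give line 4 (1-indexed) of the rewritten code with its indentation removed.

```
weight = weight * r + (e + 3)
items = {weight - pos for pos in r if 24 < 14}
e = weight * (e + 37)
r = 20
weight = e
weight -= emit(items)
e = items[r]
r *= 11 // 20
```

Transformed code:
weight = weight * r + (e + 3)
items = set()
for pos in r:
    if 24 < 14:
        items.add(weight - pos)
e = weight * (e + 37)
r = 20
weight = e
weight = weight - emit(items)
e = items[r]
r = r * (11 // 20)

if 24 < 14:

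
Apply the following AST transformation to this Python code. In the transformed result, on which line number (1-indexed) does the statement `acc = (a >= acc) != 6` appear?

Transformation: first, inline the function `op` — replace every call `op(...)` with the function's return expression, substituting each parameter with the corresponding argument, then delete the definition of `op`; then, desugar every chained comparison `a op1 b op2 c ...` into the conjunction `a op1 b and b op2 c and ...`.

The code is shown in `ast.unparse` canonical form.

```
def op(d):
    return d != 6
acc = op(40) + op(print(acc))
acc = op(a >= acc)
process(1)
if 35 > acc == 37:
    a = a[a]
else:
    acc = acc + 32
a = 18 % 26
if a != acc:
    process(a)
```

Transformed code:
acc = (40 != 6) + (print(acc) != 6)
acc = (a >= acc) != 6
process(1)
if 35 > acc and acc == 37:
    a = a[a]
else:
    acc = acc + 32
a = 18 % 26
if a != acc:
    process(a)

2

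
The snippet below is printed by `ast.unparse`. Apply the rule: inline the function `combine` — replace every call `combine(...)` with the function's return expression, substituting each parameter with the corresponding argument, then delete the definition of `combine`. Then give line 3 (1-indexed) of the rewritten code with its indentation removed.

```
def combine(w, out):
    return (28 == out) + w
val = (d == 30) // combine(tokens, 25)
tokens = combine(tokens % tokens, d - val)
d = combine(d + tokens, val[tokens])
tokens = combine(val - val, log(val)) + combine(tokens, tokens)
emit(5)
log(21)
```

Transformed code:
val = (d == 30) // ((28 == 25) + tokens)
tokens = (28 == d - val) + tokens % tokens
d = (28 == val[tokens]) + (d + tokens)
tokens = (28 == log(val)) + (val - val) + ((28 == tokens) + tokens)
emit(5)
log(21)

d = (28 == val[tokens]) + (d + tokens)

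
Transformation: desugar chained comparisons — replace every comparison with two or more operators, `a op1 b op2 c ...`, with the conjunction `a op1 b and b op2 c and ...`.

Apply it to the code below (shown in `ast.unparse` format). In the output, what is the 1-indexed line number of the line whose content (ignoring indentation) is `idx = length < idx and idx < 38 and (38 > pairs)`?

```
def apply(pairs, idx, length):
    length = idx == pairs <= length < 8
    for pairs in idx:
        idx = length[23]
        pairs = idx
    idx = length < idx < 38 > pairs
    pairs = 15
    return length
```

6

Transformed code:
def apply(pairs, idx, length):
    length = idx == pairs and pairs <= length and (length < 8)
    for pairs in idx:
        idx = length[23]
        pairs = idx
    idx = length < idx and idx < 38 and (38 > pairs)
    pairs = 15
    return length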